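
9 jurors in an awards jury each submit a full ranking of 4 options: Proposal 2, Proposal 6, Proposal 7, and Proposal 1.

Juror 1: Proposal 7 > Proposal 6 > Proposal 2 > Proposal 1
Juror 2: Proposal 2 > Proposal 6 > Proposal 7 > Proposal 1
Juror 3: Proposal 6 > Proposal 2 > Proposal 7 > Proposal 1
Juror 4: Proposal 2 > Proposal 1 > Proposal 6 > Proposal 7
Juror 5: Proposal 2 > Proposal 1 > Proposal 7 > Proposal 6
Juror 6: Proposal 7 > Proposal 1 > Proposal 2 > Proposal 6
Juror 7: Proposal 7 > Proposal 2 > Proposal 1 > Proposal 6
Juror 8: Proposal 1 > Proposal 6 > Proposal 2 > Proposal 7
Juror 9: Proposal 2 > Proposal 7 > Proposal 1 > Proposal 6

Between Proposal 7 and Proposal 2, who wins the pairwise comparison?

Ballots ranking Proposal 7 above Proposal 2: 3.
Ballots ranking Proposal 2 above Proposal 7: 6.
Proposal 2 wins the head-to-head, 6–3.

Proposal 2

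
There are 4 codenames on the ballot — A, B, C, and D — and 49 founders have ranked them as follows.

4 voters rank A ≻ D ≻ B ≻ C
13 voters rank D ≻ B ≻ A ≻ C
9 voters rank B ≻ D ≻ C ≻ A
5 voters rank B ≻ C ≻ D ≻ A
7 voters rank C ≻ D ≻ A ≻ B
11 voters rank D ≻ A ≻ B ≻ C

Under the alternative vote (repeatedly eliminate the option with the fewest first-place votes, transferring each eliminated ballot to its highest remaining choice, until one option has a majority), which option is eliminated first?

A

Round 1: D 24, B 14, C 7, A 4. A has the fewest and is eliminated.
Round 2: D 28, B 14, C 7. D has a majority.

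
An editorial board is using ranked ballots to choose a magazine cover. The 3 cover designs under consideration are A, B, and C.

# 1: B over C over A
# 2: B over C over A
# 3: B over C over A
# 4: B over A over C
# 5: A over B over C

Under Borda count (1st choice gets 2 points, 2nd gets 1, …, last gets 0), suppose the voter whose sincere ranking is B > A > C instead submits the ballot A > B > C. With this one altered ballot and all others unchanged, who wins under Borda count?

B

Borda totals with the altered ballot: A 4, B 8, C 3.
The winner is unchanged: still B.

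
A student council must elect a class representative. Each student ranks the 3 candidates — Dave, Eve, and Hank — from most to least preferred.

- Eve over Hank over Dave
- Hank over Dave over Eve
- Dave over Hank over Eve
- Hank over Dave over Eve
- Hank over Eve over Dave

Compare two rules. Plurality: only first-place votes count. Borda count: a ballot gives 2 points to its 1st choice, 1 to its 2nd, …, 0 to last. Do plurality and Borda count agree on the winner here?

Yes

Plurality first-place counts: Dave 1, Eve 1, Hank 3 → Hank.
Borda totals: Dave 4, Eve 3, Hank 8 → Hank.
The two rules agree on Hank.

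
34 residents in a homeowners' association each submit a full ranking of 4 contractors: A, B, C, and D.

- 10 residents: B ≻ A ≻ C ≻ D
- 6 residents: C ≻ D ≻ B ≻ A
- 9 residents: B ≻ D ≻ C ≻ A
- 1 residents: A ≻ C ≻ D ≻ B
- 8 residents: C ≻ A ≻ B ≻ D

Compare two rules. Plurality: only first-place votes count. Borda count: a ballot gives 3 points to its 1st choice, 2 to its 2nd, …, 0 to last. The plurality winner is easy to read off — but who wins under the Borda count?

B

Plurality first-place counts: A 1, B 19, C 14, D 0 → B.
Borda totals: A 39, B 71, C 63, D 31 → B.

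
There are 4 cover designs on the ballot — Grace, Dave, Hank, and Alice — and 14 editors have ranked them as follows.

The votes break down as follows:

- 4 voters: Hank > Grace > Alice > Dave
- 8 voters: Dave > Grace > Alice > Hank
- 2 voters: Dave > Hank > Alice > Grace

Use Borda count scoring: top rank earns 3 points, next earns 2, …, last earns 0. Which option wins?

Dave

Borda scores:
  Grace: 4·2 + 8·2 + 2·0 = 24
  Dave: 4·0 + 8·3 + 2·3 = 30
  Hank: 4·3 + 8·0 + 2·2 = 16
  Alice: 4·1 + 8·1 + 2·1 = 14
Dave has the highest total.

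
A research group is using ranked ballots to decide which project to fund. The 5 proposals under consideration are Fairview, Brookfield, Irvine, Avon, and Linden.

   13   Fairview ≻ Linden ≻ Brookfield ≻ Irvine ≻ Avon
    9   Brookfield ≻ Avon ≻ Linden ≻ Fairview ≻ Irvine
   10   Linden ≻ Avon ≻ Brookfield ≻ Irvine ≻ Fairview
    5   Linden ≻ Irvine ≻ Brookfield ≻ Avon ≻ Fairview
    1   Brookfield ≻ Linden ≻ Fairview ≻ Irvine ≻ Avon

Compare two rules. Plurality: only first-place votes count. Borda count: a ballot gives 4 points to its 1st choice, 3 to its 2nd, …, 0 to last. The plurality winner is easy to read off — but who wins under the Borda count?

Plurality first-place counts: Fairview 13, Brookfield 10, Irvine 0, Avon 0, Linden 15 → Linden.
Borda totals: Fairview 63, Brookfield 96, Irvine 39, Avon 62, Linden 120 → Linden.

Linden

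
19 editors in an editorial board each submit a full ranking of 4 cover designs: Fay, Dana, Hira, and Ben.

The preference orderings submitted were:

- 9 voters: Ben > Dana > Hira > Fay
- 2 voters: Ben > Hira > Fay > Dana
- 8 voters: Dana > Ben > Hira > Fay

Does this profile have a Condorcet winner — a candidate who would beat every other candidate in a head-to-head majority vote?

Head-to-head results (19 voters total):
Fay vs Dana: Dana wins 17–2.
Fay vs Hira: Hira wins 19–0.
Fay vs Ben: Ben wins 19–0.
Dana vs Hira: Dana wins 17–2.
Dana vs Ben: Ben wins 11–8.
Hira vs Ben: Ben wins 19–0.
Ben beats each rival — Fay (19–0), Dana (11–8), Hira (19–0) — so Ben is the Condorcet winner.

Yes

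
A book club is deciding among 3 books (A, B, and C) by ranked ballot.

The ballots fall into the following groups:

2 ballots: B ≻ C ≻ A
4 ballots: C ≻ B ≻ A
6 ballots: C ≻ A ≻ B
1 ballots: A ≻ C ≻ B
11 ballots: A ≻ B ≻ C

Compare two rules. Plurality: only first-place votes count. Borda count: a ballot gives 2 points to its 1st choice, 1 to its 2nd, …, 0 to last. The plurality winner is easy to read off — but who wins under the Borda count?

Plurality first-place counts: A 12, B 2, C 10 → A.
Borda totals: A 30, B 19, C 23 → A.

A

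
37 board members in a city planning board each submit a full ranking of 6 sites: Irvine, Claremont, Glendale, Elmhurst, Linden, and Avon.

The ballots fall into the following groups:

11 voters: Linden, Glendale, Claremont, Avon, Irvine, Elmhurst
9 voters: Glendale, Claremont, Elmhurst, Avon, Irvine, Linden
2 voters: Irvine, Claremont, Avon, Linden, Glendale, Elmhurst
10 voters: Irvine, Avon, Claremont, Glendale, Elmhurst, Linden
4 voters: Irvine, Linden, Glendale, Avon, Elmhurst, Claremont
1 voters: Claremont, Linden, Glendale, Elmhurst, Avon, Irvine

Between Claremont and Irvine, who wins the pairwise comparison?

Ballots ranking Claremont above Irvine: 11+9+1 = 21.
Ballots ranking Irvine above Claremont: 2+10+4 = 16.
Claremont wins the head-to-head, 21–16.

Claremont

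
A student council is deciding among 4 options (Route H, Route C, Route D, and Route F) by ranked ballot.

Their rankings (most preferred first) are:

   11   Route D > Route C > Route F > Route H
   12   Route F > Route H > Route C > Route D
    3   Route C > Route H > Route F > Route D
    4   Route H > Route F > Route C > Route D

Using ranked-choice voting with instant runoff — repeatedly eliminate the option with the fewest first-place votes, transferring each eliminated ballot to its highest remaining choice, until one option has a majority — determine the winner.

Round 1: Route F 12, Route D 11, Route H 4, Route C 3. Route C has the fewest and is eliminated.
Round 2: Route F 12, Route D 11, Route H 7. Route H has the fewest and is eliminated.
Round 3: Route F 19, Route D 11. Route F has a majority.

Route F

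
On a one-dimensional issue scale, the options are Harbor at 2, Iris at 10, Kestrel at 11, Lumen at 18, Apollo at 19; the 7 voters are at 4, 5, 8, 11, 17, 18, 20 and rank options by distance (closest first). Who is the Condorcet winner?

With single-peaked preferences on a line, the Condorcet winner is the candidate closest to the median voter.
The median voter (position 11) is closest to Kestrel at 11.
Check: Kestrel vs Iris — voters closer to Kestrel: 4 of 7.

Kestrel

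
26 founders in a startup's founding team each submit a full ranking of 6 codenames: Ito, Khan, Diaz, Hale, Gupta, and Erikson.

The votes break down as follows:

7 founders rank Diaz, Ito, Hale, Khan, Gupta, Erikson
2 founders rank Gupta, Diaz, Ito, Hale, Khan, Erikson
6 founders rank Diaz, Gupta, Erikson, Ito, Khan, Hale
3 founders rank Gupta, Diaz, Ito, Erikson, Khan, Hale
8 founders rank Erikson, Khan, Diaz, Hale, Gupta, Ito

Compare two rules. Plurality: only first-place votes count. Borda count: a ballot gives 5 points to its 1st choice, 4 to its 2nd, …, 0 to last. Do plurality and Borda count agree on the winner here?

Plurality first-place counts: Ito 0, Khan 0, Diaz 13, Hale 0, Gupta 5, Erikson 8 → Diaz.
Borda totals: Ito 55, Khan 57, Diaz 109, Hale 41, Gupta 64, Erikson 64 → Diaz.
The two rules agree on Diaz.

Yes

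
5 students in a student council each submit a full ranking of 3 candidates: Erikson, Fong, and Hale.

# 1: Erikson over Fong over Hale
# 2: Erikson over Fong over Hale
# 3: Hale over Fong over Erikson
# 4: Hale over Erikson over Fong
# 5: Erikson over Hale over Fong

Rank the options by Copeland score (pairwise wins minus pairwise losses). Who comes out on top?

Pairwise results:
  Erikson vs Fong: Erikson wins 4–1.
  Erikson vs Hale: Erikson wins 3–2.
  Fong vs Hale: Hale wins 3–2.
Copeland scores (wins − losses):
  Erikson: 2 − 0 = 2
  Fong: 0 − 2 = -2
  Hale: 1 − 1 = 0
Erikson has the best Copeland score.

Erikson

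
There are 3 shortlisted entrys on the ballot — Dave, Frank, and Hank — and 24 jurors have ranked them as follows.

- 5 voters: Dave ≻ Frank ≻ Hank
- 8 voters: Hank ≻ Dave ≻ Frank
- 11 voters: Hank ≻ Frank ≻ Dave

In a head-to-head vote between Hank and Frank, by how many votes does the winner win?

Ballots ranking Hank above Frank: 8+11 = 19.
Ballots ranking Frank above Hank: 5.
Hank wins 19–5, a margin of 14.

14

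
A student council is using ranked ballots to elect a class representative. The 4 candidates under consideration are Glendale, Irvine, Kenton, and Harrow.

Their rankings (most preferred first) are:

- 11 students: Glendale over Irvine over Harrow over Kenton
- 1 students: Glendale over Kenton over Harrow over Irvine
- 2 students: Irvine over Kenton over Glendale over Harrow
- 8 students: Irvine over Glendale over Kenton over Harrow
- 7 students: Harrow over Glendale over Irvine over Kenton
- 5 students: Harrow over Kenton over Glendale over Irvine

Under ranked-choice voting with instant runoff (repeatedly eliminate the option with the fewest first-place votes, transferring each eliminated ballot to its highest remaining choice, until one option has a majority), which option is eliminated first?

Round 1: Glendale 12, Harrow 12, Irvine 10, Kenton 0. Kenton has the fewest and is eliminated.
Round 2: Glendale 12, Harrow 12, Irvine 10. Irvine has the fewest and is eliminated.
Round 3: Glendale 22, Harrow 12. Glendale has a majority.

Kenton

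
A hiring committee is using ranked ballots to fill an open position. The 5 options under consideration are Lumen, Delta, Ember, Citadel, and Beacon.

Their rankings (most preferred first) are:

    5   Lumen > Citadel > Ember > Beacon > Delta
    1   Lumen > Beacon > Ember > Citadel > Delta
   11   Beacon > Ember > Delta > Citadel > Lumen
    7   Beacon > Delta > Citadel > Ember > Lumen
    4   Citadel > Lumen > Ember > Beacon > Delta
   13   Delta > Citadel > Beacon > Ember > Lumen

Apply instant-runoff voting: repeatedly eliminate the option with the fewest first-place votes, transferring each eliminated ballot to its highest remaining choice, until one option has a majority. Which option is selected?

Beacon

Round 1: Beacon 18, Delta 13, Lumen 6, Citadel 4, Ember 0. Ember has the fewest and is eliminated.
Round 2: Beacon 18, Delta 13, Lumen 6, Citadel 4. Citadel has the fewest and is eliminated.
Round 3: Beacon 18, Delta 13, Lumen 10. Lumen has the fewest and is eliminated.
Round 4: Beacon 28, Delta 13. Beacon has a majority.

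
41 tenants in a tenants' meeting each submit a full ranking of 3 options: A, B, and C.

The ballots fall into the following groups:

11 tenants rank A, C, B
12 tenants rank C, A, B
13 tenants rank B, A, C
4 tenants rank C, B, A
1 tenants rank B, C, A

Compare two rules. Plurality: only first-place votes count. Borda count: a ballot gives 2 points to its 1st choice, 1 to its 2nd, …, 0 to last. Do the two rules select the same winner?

No

Plurality first-place counts: A 11, B 14, C 16 → C.
Borda totals: A 47, B 32, C 44 → A.
The two rules disagree: plurality picks C, Borda picks A.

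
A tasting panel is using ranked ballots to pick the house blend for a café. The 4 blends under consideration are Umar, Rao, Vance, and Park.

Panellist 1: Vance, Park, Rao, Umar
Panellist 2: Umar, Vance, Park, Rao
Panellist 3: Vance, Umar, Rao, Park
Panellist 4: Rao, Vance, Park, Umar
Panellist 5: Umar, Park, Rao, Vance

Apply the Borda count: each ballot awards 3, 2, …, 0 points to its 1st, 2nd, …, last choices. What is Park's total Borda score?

Borda scores:
  Umar: 0 + 3 + 2 + 0 + 3 = 8
  Rao: 1 + 0 + 1 + 3 + 1 = 6
  Vance: 3 + 2 + 3 + 2 + 0 = 10
  Park: 2 + 1 + 0 + 1 + 2 = 6

6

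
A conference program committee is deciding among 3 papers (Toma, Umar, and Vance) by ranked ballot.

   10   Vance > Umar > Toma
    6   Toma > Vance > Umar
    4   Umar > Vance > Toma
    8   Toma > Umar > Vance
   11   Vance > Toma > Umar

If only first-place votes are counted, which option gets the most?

First-place vote totals:
  Toma: 14
  Umar: 4
  Vance: 21
Vance has the most first-place votes.

Vance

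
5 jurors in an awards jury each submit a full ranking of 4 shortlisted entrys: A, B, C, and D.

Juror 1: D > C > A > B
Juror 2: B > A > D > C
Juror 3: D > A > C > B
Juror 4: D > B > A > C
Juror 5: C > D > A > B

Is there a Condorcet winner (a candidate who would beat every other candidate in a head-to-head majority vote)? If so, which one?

D

Head-to-head results (5 voters total):
A vs B: A wins 3–2.
A vs C: A wins 3–2.
A vs D: D wins 4–1.
B vs C: C wins 3–2.
B vs D: D wins 4–1.
C vs D: D wins 4–1.
D beats each rival — A (4–1), B (4–1), C (4–1) — so D is the Condorcet winner.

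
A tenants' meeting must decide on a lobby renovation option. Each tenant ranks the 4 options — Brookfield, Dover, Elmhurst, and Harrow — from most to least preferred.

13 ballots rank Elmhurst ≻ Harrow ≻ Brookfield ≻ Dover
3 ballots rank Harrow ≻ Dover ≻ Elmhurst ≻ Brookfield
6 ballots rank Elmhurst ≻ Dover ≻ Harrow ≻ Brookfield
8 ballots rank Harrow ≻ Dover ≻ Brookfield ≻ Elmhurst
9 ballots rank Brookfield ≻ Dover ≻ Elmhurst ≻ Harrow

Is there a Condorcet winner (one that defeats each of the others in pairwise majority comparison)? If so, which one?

Head-to-head results (39 voters total):
Brookfield vs Dover: Brookfield wins 22–17.
Brookfield vs Elmhurst: Elmhurst wins 22–17.
Brookfield vs Harrow: Harrow wins 30–9.
Dover vs Elmhurst: Dover wins 20–19.
Dover vs Harrow: Harrow wins 24–15.
Elmhurst vs Harrow: Elmhurst wins 28–11.
No candidate beats all others: Brookfield beats Dover beats Elmhurst beats Brookfield, a majority cycle.

There is no Condorcet winner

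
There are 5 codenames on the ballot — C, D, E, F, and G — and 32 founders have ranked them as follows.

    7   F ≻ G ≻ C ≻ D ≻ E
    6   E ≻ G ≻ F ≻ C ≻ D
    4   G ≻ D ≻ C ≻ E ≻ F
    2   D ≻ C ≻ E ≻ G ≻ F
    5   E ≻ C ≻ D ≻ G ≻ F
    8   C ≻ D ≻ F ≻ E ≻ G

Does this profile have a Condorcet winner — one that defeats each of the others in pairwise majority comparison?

No

Head-to-head results (32 voters total):
C vs D: C wins 26–6.
C vs E: C wins 21–11.
C vs F: C wins 19–13.
C vs G: G wins 17–15.
D vs E: D wins 21–11.
D vs F: D wins 19–13.
D vs G: G wins 17–15.
E vs F: E wins 17–15.
E vs G: E wins 21–11.
F vs G: G wins 17–15.
No candidate beats all others: C beats E beats G beats C, a majority cycle.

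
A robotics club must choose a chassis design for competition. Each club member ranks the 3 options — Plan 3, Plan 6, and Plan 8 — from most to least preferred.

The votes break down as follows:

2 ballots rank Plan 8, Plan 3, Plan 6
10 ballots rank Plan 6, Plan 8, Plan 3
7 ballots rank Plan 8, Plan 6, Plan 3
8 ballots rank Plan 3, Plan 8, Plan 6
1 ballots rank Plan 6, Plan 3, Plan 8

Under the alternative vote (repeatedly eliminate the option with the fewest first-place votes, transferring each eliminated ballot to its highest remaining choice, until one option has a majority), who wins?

Plan 8

Round 1: Plan 6 11, Plan 8 9, Plan 3 8. Plan 3 has the fewest and is eliminated.
Round 2: Plan 8 17, Plan 6 11. Plan 8 has a majority.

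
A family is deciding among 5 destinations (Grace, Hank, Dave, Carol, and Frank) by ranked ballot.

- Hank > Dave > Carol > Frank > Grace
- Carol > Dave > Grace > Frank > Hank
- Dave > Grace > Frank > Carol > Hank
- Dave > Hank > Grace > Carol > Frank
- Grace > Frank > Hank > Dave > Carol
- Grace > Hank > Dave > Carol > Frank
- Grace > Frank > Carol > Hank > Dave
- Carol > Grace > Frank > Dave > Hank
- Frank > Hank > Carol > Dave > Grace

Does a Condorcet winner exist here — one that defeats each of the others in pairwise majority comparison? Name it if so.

Head-to-head results (9 voters total):
Grace vs Hank: Grace wins 6–3.
Grace vs Dave: Dave wins 5–4.
Grace vs Carol: Grace wins 5–4.
Grace vs Frank: Grace wins 7–2.
Hank vs Dave: Hank wins 5–4.
Hank vs Carol: Hank wins 5–4.
Hank vs Frank: Frank wins 6–3.
Dave vs Carol: Dave wins 5–4.
Dave vs Frank: Dave wins 5–4.
Carol vs Frank: Carol wins 5–4.
No candidate beats all others: Grace beats Hank beats Dave beats Grace, a majority cycle.

There is no Condorcet winner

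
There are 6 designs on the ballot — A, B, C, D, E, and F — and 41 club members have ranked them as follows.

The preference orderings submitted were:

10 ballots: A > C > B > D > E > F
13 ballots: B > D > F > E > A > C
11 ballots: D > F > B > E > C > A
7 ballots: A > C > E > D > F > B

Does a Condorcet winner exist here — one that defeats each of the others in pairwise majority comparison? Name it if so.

B

Head-to-head results (41 voters total):
A vs B: B wins 24–17.
A vs C: A wins 30–11.
A vs D: D wins 24–17.
A vs E: E wins 24–17.
A vs F: F wins 24–17.
B vs C: B wins 24–17.
B vs D: B wins 23–18.
B vs E: B wins 34–7.
B vs F: B wins 23–18.
C vs D: D wins 24–17.
C vs E: E wins 24–17.
C vs F: F wins 24–17.
D vs E: D wins 34–7.
D vs F: D wins 41–0.
E vs F: F wins 24–17.
B beats each rival — A (24–17), C (24–17), D (23–18), E (34–7), F (23–18) — so B is the Condorcet winner.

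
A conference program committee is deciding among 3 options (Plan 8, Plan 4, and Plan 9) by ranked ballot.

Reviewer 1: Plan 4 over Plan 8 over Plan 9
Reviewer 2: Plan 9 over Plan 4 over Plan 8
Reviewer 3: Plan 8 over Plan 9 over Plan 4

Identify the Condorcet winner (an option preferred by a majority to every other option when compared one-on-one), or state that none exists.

Head-to-head results (3 voters total):
Plan 8 vs Plan 4: Plan 4 wins 2–1.
Plan 8 vs Plan 9: Plan 8 wins 2–1.
Plan 4 vs Plan 9: Plan 9 wins 2–1.
No candidate beats all others: Plan 8 beats Plan 9 beats Plan 4 beats Plan 8, a majority cycle.

No Condorcet winner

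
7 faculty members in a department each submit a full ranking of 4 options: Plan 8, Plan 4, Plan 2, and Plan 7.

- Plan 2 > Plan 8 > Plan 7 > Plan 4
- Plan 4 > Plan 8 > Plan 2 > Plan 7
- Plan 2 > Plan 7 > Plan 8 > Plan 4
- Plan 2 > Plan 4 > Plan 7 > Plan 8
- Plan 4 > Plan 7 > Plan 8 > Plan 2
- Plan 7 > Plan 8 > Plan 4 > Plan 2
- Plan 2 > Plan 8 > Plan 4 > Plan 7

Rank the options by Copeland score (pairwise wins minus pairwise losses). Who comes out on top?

Pairwise results:
  Plan 8 vs Plan 4: Plan 8 wins 4–3.
  Plan 8 vs Plan 2: Plan 2 wins 4–3.
  Plan 8 vs Plan 7: Plan 7 wins 4–3.
  Plan 4 vs Plan 2: Plan 2 wins 4–3.
  Plan 4 vs Plan 7: Plan 4 wins 4–3.
  Plan 2 vs Plan 7: Plan 2 wins 5–2.
Copeland scores (wins − losses):
  Plan 8: 1 − 2 = -1
  Plan 4: 1 − 2 = -1
  Plan 2: 3 − 0 = 3
  Plan 7: 1 − 2 = -1
Plan 2 has the best Copeland score.

Plan 2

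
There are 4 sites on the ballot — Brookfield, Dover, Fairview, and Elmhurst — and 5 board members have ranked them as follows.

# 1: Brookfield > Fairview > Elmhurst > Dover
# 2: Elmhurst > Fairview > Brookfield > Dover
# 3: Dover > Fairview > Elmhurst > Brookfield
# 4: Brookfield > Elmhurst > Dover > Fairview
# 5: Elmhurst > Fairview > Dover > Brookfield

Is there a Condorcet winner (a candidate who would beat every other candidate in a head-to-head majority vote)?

Yes

Head-to-head results (5 voters total):
Brookfield vs Dover: Brookfield wins 3–2.
Brookfield vs Fairview: Fairview wins 3–2.
Brookfield vs Elmhurst: Elmhurst wins 3–2.
Dover vs Fairview: Fairview wins 3–2.
Dover vs Elmhurst: Elmhurst wins 4–1.
Fairview vs Elmhurst: Elmhurst wins 3–2.
Elmhurst beats each rival — Brookfield (3–2), Dover (4–1), Fairview (3–2) — so Elmhurst is the Condorcet winner.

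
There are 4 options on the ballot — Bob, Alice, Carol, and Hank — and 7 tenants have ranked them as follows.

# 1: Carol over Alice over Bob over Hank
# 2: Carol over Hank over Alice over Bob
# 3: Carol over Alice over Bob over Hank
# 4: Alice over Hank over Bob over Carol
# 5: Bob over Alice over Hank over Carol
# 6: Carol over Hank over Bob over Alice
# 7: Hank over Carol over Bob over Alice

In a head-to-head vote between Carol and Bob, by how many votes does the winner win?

3

Ballots ranking Carol above Bob: 5.
Ballots ranking Bob above Carol: 2.
Carol wins 5–2, a margin of 3.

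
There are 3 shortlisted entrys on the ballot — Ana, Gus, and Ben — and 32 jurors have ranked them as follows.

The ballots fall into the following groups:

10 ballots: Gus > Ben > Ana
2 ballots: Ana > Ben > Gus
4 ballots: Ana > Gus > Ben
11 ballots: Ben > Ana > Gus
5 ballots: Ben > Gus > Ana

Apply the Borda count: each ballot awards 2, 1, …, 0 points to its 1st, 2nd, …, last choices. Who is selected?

Ben

Borda scores:
  Ana: 10·0 + 2·2 + 4·2 + 11·1 + 5·0 = 23
  Gus: 10·2 + 2·0 + 4·1 + 11·0 + 5·1 = 29
  Ben: 10·1 + 2·1 + 4·0 + 11·2 + 5·2 = 44
Ben has the highest total.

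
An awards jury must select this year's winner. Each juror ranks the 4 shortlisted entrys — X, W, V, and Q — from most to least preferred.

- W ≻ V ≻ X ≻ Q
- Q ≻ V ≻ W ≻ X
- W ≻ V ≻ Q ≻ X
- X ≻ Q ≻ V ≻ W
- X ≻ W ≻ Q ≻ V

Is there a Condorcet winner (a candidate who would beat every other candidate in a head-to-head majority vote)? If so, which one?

Head-to-head results (5 voters total):
X vs W: W wins 3–2.
X vs V: V wins 3–2.
X vs Q: X wins 3–2.
W vs V: W wins 3–2.
W vs Q: W wins 3–2.
V vs Q: Q wins 3–2.
W beats each rival — X (3–2), V (3–2), Q (3–2) — so W is the Condorcet winner.

W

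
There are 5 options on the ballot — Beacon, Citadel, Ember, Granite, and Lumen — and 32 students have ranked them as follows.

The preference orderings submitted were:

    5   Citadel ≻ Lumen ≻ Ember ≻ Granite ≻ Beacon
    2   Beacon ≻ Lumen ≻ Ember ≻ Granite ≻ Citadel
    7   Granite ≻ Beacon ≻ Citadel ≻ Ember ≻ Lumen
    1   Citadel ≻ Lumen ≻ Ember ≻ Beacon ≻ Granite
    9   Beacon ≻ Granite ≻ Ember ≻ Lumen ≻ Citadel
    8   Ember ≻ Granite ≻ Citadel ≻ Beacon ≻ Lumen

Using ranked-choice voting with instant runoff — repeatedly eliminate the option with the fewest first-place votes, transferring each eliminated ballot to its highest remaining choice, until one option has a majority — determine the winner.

Round 1: Beacon 11, Ember 8, Granite 7, Citadel 6, Lumen 0. Lumen has the fewest and is eliminated.
Round 2: Beacon 11, Ember 8, Granite 7, Citadel 6. Citadel has the fewest and is eliminated.
Round 3: Ember 14, Beacon 11, Granite 7. Granite has the fewest and is eliminated.
Round 4: Beacon 18, Ember 14. Beacon has a majority.

Beacon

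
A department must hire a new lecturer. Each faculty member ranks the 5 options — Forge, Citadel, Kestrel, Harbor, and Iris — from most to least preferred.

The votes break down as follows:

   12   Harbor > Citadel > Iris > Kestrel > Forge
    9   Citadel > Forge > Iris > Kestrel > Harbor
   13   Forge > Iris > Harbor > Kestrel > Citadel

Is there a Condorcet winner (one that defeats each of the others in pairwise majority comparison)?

No

Head-to-head results (34 voters total):
Forge vs Citadel: Citadel wins 21–13.
Forge vs Kestrel: Forge wins 22–12.
Forge vs Harbor: Forge wins 22–12.
Forge vs Iris: Forge wins 22–12.
Citadel vs Kestrel: Citadel wins 21–13.
Citadel vs Harbor: Harbor wins 25–9.
Citadel vs Iris: Citadel wins 21–13.
Kestrel vs Harbor: Harbor wins 25–9.
Kestrel vs Iris: Iris wins 34–0.
Harbor vs Iris: Iris wins 22–12.
No candidate beats all others: Forge beats Harbor beats Citadel beats Forge, a majority cycle.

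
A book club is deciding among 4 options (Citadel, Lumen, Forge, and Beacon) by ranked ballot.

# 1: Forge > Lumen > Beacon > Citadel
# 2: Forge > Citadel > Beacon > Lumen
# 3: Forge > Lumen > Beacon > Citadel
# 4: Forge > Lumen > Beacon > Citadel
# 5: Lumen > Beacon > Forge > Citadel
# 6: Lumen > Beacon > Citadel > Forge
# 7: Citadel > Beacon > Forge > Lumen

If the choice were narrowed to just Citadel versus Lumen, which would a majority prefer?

Lumen

Ballots ranking Citadel above Lumen: 2.
Ballots ranking Lumen above Citadel: 5.
Lumen wins the head-to-head, 5–2.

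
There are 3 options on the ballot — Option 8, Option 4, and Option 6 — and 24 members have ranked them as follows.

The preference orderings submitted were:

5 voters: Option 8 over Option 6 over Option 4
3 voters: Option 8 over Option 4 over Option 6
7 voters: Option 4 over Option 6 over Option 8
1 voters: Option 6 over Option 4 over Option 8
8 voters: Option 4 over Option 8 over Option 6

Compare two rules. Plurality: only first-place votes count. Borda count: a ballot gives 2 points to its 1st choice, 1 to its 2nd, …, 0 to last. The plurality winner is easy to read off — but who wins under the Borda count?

Plurality first-place counts: Option 8 8, Option 4 15, Option 6 1 → Option 4.
Borda totals: Option 8 24, Option 4 34, Option 6 14 → Option 4.

Option 4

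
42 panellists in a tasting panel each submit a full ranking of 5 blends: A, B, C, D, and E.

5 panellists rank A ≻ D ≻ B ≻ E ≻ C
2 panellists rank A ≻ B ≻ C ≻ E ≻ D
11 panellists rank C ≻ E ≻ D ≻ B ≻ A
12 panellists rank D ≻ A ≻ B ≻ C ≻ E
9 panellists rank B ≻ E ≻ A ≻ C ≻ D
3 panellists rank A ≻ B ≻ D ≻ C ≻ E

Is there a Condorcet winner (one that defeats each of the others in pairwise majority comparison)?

No

Head-to-head results (42 voters total):
A vs B: A wins 22–20.
A vs C: A wins 31–11.
A vs D: D wins 23–19.
A vs E: A wins 22–20.
B vs C: B wins 31–11.
B vs D: D wins 28–14.
B vs E: B wins 31–11.
C vs D: C wins 22–20.
C vs E: C wins 28–14.
D vs E: E wins 22–20.
No candidate beats all others: A beats C beats D beats A, a majority cycle.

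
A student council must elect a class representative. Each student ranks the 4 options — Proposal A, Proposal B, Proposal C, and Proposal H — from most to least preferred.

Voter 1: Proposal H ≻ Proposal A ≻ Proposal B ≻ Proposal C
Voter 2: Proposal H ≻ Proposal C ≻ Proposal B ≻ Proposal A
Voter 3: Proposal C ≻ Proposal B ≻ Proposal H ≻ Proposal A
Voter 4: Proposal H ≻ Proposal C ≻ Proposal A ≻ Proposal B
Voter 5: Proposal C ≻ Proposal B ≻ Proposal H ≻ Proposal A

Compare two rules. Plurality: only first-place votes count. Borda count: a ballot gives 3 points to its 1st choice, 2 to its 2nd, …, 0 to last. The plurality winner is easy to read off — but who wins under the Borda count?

Plurality first-place counts: Proposal A 0, Proposal B 0, Proposal C 2, Proposal H 3 → Proposal H.
Borda totals: Proposal A 3, Proposal B 6, Proposal C 10, Proposal H 11 → Proposal H.

Proposal H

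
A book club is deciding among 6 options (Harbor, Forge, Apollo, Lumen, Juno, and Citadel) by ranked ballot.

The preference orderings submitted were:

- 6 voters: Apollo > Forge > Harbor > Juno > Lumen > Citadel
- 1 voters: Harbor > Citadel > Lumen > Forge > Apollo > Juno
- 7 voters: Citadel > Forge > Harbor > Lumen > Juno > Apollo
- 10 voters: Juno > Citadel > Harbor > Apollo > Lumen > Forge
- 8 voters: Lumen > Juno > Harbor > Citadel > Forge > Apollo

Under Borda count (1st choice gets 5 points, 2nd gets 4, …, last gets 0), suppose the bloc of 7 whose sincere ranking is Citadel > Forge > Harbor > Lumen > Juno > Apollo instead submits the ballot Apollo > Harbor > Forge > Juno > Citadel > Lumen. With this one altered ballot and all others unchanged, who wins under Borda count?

Juno

Borda totals with the altered ballot: Harbor 105, Forge 55, Apollo 86, Lumen 59, Juno 108, Citadel 67.
The winner is unchanged: still Juno.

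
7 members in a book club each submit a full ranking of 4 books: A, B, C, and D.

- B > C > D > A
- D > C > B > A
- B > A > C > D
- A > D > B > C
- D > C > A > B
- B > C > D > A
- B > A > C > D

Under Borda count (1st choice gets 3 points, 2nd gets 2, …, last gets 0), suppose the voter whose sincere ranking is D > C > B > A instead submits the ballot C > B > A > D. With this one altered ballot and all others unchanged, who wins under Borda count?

Borda totals with the altered ballot: A 9, B 15, C 11, D 7.
The winner is unchanged: still B.

B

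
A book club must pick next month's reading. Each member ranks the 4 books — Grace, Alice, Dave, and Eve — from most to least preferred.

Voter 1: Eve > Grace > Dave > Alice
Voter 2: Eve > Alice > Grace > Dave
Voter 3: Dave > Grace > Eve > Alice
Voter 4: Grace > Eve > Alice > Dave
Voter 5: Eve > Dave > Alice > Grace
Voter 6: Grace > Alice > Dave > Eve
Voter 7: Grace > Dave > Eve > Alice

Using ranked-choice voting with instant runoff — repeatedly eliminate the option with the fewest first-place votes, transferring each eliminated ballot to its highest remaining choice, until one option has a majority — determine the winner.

Round 1: Grace 3, Eve 3, Dave 1, Alice 0. Alice has the fewest and is eliminated.
Round 2: Grace 3, Eve 3, Dave 1. Dave has the fewest and is eliminated.
Round 3: Grace 4, Eve 3. Grace has a majority.

Grace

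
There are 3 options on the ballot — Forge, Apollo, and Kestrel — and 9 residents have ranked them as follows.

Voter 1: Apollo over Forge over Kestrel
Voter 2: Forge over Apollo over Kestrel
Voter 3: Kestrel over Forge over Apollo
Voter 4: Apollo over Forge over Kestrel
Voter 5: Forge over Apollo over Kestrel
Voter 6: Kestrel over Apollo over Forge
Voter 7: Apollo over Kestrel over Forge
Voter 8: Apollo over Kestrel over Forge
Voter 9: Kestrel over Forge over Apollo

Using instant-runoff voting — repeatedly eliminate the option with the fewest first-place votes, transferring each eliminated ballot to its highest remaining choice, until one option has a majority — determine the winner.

Round 1: Apollo 4, Kestrel 3, Forge 2. Forge has the fewest and is eliminated.
Round 2: Apollo 6, Kestrel 3. Apollo has a majority.

Apollo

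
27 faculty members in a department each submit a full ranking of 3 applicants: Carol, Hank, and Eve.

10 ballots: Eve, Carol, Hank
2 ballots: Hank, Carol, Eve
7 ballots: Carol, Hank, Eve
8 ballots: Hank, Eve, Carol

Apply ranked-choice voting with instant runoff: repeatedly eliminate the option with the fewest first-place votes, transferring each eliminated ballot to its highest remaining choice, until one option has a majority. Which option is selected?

Hank

Round 1: Hank 10, Eve 10, Carol 7. Carol has the fewest and is eliminated.
Round 2: Hank 17, Eve 10. Hank has a majority.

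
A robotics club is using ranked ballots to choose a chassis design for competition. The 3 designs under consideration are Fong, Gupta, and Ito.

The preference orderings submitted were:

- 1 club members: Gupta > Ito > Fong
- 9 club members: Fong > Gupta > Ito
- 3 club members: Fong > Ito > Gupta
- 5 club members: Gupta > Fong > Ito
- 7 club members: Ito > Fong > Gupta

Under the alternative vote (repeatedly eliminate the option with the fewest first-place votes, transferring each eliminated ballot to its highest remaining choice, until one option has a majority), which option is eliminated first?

Round 1: Fong 12, Ito 7, Gupta 6. Gupta has the fewest and is eliminated.
Round 2: Fong 17, Ito 8. Fong has a majority.

Gupta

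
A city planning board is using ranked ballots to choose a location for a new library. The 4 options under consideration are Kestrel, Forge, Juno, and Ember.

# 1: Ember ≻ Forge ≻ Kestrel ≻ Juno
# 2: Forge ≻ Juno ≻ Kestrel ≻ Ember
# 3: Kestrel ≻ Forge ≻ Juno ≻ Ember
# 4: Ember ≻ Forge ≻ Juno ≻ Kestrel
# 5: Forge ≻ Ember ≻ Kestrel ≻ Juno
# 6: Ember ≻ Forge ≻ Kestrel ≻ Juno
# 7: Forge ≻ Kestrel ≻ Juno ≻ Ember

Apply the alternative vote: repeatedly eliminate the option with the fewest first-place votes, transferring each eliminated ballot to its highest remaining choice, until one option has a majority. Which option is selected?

Forge

Round 1: Forge 3, Ember 3, Kestrel 1, Juno 0. Juno has the fewest and is eliminated.
Round 2: Forge 3, Ember 3, Kestrel 1. Kestrel has the fewest and is eliminated.
Round 3: Forge 4, Ember 3. Forge has a majority.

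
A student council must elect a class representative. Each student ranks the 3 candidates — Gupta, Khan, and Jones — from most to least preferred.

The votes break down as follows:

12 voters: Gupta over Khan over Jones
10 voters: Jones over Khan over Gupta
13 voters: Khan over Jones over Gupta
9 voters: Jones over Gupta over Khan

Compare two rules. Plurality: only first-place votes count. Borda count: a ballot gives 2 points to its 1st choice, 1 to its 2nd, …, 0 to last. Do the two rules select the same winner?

Plurality first-place counts: Gupta 12, Khan 13, Jones 19 → Jones.
Borda totals: Gupta 33, Khan 48, Jones 51 → Jones.
The two rules agree on Jones.

Yes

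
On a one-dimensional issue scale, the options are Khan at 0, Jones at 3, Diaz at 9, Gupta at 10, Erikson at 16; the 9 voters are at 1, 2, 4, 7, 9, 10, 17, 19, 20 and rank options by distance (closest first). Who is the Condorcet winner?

With single-peaked preferences on a line, the Condorcet winner is the candidate closest to the median voter.
The median voter (position 9) is closest to Diaz at 9.
Check: Diaz vs Jones — voters closer to Diaz: 6 of 9.

Diaz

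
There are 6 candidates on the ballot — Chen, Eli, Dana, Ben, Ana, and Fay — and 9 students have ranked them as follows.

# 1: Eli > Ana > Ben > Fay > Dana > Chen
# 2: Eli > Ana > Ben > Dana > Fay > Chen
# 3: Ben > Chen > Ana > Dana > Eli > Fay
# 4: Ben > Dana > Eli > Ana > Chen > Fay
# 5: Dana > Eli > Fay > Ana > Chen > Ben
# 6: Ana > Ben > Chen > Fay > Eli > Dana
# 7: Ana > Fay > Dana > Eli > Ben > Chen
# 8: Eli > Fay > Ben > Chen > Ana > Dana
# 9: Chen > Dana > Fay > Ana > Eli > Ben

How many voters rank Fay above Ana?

Ballots ranking Fay above Ana: 3.
Ballots ranking Ana above Fay: 6.
So 3 of 9 voters prefer Fay to Ana.

3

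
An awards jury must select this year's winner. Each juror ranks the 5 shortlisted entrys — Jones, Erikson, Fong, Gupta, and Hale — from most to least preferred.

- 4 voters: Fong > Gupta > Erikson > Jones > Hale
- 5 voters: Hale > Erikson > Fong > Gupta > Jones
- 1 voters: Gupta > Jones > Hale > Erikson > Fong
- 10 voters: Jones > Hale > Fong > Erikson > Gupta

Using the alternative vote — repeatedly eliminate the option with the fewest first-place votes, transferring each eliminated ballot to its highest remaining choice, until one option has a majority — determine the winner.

Jones

Round 1: Jones 10, Hale 5, Fong 4, Gupta 1, Erikson 0. Erikson has the fewest and is eliminated.
Round 2: Jones 10, Hale 5, Fong 4, Gupta 1. Gupta has the fewest and is eliminated.
Round 3: Jones 11, Hale 5, Fong 4. Jones has a majority.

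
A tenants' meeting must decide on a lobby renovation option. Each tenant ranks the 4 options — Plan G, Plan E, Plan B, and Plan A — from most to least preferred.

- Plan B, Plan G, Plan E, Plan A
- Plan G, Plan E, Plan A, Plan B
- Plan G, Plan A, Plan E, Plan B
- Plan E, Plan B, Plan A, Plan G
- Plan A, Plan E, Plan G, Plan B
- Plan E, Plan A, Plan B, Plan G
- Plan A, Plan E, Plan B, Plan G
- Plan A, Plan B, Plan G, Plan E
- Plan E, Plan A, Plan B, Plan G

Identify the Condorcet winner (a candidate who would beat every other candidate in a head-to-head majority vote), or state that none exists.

Plan E

Head-to-head results (9 voters total):
Plan G vs Plan E: Plan E wins 5–4.
Plan G vs Plan B: Plan B wins 6–3.
Plan G vs Plan A: Plan A wins 6–3.
Plan E vs Plan B: Plan E wins 7–2.
Plan E vs Plan A: Plan E wins 5–4.
Plan B vs Plan A: Plan A wins 7–2.
Plan E beats each rival — Plan G (5–4), Plan B (7–2), Plan A (5–4) — so Plan E is the Condorcet winner.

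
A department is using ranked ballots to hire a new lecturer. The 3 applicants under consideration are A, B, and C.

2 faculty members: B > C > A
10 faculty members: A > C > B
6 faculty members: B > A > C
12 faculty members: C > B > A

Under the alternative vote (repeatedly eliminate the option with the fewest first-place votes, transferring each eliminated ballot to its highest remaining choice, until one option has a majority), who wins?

A

Round 1: C 12, A 10, B 8. B has the fewest and is eliminated.
Round 2: A 16, C 14. A has a majority.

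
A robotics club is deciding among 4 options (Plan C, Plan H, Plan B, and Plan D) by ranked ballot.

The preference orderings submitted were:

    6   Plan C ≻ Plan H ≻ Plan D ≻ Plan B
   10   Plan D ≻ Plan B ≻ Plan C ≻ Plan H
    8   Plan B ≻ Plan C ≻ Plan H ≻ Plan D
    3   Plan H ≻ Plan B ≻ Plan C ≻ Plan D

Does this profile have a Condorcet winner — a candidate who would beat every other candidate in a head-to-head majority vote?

Head-to-head results (27 voters total):
Plan C vs Plan H: Plan C wins 24–3.
Plan C vs Plan B: Plan B wins 21–6.
Plan C vs Plan D: Plan C wins 17–10.
Plan H vs Plan B: Plan B wins 18–9.
Plan H vs Plan D: Plan H wins 17–10.
Plan B vs Plan D: Plan D wins 16–11.
No candidate beats all others: Plan C beats Plan D beats Plan B beats Plan C, a majority cycle.

No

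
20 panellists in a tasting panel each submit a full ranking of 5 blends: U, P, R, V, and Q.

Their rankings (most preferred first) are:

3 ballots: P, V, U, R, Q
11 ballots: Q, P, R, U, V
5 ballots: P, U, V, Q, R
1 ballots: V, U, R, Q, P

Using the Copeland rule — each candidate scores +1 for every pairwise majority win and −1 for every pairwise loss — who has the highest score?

Q

Pairwise results:
  U vs P: P wins 19–1.
  U vs R: R wins 11–9.
  U vs V: U wins 16–4.
  U vs Q: Q wins 11–9.
  P vs R: P wins 19–1.
  P vs V: P wins 19–1.
  P vs Q: Q wins 12–8.
  R vs V: R wins 11–9.
  R vs Q: Q wins 16–4.
  V vs Q: Q wins 11–9.
Copeland scores (wins − losses):
  U: 1 − 3 = -2
  P: 3 − 1 = 2
  R: 2 − 2 = 0
  V: 0 − 4 = -4
  Q: 4 − 0 = 4
Q has the best Copeland score.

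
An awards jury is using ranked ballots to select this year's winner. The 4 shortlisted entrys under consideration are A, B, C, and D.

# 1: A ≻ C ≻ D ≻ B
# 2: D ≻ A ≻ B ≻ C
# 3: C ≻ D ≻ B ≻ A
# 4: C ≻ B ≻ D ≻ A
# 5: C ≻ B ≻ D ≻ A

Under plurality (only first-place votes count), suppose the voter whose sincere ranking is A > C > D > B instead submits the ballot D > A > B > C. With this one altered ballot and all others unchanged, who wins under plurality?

First-place totals with the altered ballot: A 0, B 0, C 3, D 2.
The winner is unchanged: still C.

C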